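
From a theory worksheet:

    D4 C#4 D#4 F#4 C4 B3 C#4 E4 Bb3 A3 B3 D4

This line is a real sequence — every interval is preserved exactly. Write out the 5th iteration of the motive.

Gb3 F3 G3 Bb3

Unit = 4 notes; the statements start on D4, C4, Bb3, moving down a 2nd each time.
Extending down a 2nd: Ab3 → Gb3.
From Gb3 the exact shape gives Gb3 F3 G3 Bb3.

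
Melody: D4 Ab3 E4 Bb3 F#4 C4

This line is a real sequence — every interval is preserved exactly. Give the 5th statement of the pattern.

A#4 E4

With a 2-note motive the entries are D4, E4, F#4, each up a 2nd from the previous.
Carrying on: G#4 → A#4.
From A#4 the exact shape gives A#4 E4.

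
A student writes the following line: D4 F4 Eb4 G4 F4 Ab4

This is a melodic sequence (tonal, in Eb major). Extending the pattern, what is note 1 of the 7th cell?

Grouping in 2s, the 1st note of each cell is D4, Eb4, F4.
Each moves up a 2nd. Continuing: G4 → Ab4 → Bb4 → C5.

C5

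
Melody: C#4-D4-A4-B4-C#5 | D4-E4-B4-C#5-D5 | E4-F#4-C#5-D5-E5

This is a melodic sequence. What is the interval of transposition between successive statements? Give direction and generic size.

Taking 5-note groups, the heads are C#4, D4, E4: the pattern moves up a 2nd.
From C#4 to D4: up a 2nd.

up a 2nd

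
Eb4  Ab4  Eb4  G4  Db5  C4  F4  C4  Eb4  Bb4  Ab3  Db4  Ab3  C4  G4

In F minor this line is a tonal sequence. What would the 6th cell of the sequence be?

Bb2 Eb3 Bb2 Db3 Ab3

Taking 5-note groups, the heads are Eb4, C4, Ab3: the pattern moves down a 3rd.
Carrying on: F3 → Db3 → Bb2.
Statement 6 starts on Bb2 and keeps the same diatonic contour: Bb2 Eb3 Bb2 Db3 Ab3.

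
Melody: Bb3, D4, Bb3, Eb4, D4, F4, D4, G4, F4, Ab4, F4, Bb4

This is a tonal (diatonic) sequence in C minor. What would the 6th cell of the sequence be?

Eb5 G5 Eb5 Ab5

Unit = 4 notes; the statements start on Bb3, D4, F4, moving up a 3rd each time.
Extending up a 3rd: Ab4 → C5 → Eb5.
Statement 6 starts on Eb5 and keeps the same diatonic contour: Eb5 G5 Eb5 Ab5.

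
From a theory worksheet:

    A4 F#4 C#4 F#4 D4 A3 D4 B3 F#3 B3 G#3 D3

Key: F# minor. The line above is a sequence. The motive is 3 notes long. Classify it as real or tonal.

tonal

Every note is diatonic to F# minor.
Cell 1 has -3 semitones from note 1 to 2, but cell 2 has -4 — the interval quality changes while the contour stays the same, which is the hallmark of a tonal sequence.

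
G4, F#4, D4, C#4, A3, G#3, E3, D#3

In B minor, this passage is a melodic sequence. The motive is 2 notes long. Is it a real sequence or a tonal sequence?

Each cell has the same semitone pattern (-1,) — intervals are preserved exactly.
And G#3 lies outside B minor, so the sequence is real rather than tonal.

real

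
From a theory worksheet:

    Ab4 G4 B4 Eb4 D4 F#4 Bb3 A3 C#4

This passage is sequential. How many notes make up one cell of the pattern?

3

There are 9 notes; a 3-note unit gives 3 cells:
Ab4 G4 B4 | Eb4 D4 F#4 | Bb3 A3 C#4
Each cell is the previous one down a 4th — so the unit is 3 notes.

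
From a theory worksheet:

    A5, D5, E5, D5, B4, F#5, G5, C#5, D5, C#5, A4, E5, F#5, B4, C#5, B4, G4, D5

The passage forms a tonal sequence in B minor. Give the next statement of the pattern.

E5 A4 B4 A4 F#4 C#5

With a 6-note motive the entries are A5, G5, F#5, each down a 2nd from the previous.
Statement 4 starts on E5 and keeps the same diatonic contour: E5 A4 B4 A4 F#4 C#5.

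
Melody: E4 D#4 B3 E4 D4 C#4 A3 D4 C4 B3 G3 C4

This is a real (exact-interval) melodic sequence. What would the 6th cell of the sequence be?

With a 4-note motive the entries are E4, D4, C4, each down a 2nd from the previous.
Continuing the starts: Bb3 → Ab3 → Gb3.
Statement 6 starts on Gb3 and keeps the same exact contour: Gb3 F3 Db3 Gb3.

Gb3 F3 Db3 Gb3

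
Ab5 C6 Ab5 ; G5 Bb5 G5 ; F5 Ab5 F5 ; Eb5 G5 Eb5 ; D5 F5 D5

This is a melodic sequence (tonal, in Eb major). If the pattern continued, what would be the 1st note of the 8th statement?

The unit is 3 notes. Position-1 pitches of the 5 shown cells: Ab5, G5, F5, Eb5, D5.
Carrying that down a 2nd forward: C5 → Bb4 → Ab4.

Ab4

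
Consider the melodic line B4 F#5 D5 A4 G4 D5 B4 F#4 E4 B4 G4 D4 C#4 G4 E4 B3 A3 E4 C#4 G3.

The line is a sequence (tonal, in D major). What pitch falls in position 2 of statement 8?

F#3

With 4-note cells, note 2 of each statement runs F#5, D5, B4, G4, E4.
Extending down a 3rd: C#4 → A3 → F#3.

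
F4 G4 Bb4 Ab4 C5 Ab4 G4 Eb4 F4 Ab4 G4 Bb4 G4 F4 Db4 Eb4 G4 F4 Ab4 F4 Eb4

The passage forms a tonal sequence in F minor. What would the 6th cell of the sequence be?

Ab3 Bb3 Db4 C4 Eb4 C4 Bb3

The 7-note cells begin on F4, Eb4, Db4 — each down a 2nd from the last.
Extending down a 2nd: C4 → Bb3 → Ab3.
Statement 6 starts on Ab3 and keeps the same diatonic contour: Ab3 Bb3 Db4 C4 Eb4 C4 Bb3.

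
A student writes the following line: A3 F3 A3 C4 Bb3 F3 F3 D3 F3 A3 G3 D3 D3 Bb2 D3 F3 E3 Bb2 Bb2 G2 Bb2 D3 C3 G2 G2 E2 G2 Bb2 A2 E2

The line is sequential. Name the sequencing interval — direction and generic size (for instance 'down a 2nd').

Unit = 6 notes; the statements start on A3, F3, D3, Bb2, G2, moving down a 3rd each time.
A3 to F3 is down a 3rd.

down a 3rd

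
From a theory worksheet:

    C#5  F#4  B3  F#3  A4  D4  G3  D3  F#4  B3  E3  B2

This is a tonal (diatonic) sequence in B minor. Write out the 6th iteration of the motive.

G3 C#3 F#2 C#2

With a 4-note motive the entries are C#5, A4, F#4, each down a 3rd from the previous.
Extending down a 3rd: D4 → B3 → G3.
From G3 the diatonic shape gives G3 C#3 F#2 C#2.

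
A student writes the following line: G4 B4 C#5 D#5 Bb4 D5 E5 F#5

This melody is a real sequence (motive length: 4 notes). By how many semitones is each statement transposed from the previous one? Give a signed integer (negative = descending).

The 4-note cells begin on G4, Bb4 — each up a 3rd from the last.
G4→Bb4 is 70 − 67 = 3 semitones.

3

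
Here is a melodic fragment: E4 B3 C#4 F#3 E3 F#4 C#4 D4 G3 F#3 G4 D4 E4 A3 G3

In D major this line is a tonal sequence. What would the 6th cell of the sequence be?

Taking 5-note groups, the heads are E4, F#4, G4: the pattern moves up a 2nd.
Carrying on: A4 → B4 → C#5.
From C#5 the diatonic shape gives C#5 G4 A4 D4 C#4.

C#5 G4 A4 D4 C#4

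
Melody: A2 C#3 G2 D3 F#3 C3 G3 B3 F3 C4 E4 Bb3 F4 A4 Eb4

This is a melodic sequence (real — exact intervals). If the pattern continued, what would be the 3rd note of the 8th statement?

Gb5

The unit is 3 notes. Position-3 pitches of the 5 shown cells: G2, C3, F3, Bb3, Eb4.
Each moves up a 4th. Continuing: Ab4 → Db5 → Gb5.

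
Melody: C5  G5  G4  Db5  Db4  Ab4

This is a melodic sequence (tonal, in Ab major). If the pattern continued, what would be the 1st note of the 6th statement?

Bb2

Grouping in 2s, the 1st note of each cell is C5, G4, Db4.
Extending down a 4th: Ab3 → Eb3 → Bb2.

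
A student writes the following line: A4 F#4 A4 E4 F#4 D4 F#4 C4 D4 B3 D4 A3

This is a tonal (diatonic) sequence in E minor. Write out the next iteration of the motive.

Unit = 4 notes; the statements start on A4, F#4, D4, moving down a 3rd each time.
Statement 4 starts on B3 and keeps the same diatonic contour: B3 G3 B3 F#3.

B3 G3 B3 F#3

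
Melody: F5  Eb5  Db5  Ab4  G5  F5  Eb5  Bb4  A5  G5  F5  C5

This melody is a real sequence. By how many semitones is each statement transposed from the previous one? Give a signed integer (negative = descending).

2

With a 4-note motive the entries are F5, G5, A5, each up a 2nd from the previous.
F5→G5 is 79 − 77 = 2 semitones.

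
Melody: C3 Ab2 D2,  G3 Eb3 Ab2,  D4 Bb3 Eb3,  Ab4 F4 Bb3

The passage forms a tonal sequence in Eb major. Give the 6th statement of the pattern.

Bb5 G5 C5

With a 3-note motive the entries are C3, G3, D4, Ab4, each up a 5th from the previous.
Extending up a 5th: Eb5 → Bb5.
Statement 6 starts on Bb5 and keeps the same diatonic contour: Bb5 G5 C5.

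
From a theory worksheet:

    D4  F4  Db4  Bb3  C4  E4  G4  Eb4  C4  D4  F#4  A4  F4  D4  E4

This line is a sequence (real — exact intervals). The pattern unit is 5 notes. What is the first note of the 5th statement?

The 5-note cells begin on D4, E4, F#4 — each up a 2nd from the last.
Continuing: G#4 → A#4. Statement 5 starts on A#4.

A#4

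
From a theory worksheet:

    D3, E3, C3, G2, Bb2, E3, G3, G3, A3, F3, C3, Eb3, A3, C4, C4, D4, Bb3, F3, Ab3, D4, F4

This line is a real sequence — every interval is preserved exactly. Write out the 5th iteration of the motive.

With a 7-note motive the entries are D3, G3, C4, each up a 4th from the previous.
Extending up a 4th: F4 → Bb4.
From Bb4 the exact shape gives Bb4 C5 Ab4 Eb4 Gb4 C5 Eb5.

Bb4 C5 Ab4 Eb4 Gb4 C5 Eb5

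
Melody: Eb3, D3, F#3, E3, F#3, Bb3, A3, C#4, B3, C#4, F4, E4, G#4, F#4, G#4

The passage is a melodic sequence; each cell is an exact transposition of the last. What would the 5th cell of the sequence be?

The 5-note cells begin on Eb3, Bb3, F4 — each up a 5th from the last.
Carrying on: C5 → G5.
So cell 5 is G5 F#5 A#5 G#5 A#5.

G5 F#5 A#5 G#5 A#5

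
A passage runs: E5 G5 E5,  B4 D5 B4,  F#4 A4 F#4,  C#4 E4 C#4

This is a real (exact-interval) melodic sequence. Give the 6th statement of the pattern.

Unit = 3 notes; the statements start on E5, B4, F#4, C#4, moving down a 4th each time.
Continuing the starts: G#3 → D#3.
Statement 6 starts on D#3 and keeps the same exact contour: D#3 F#3 D#3.

D#3 F#3 D#3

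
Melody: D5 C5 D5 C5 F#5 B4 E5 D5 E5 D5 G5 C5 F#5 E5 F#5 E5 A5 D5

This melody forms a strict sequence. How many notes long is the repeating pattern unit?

6

Try groups of 6 (3 cells in 18 notes):
D5 C5 D5 C5 F#5 B4 | E5 D5 E5 D5 G5 C5 | F#5 E5 F#5 E5 A5 D5
Each cell is the previous one up a 2nd — so the unit is 6 notes.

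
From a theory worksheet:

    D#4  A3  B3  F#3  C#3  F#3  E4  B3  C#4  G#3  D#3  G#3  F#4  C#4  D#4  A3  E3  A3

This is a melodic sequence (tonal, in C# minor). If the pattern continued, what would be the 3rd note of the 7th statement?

A4

The unit is 6 notes. Position-3 pitches of the 3 shown cells: B3, C#4, D#4.
Carrying that up a 2nd forward: E4 → F#4 → G#4 → A4.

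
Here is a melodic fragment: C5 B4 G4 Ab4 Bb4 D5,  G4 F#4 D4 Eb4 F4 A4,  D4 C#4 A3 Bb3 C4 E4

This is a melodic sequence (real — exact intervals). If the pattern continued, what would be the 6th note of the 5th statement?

With 6-note cells, note 6 of each statement runs D5, A4, E4.
Extending down a 4th: B3 → F#3.

F#3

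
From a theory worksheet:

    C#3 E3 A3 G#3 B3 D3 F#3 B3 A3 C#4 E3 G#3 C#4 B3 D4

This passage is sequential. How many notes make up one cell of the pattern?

5

There are 15 notes; a 5-note unit gives 3 cells:
C#3 E3 A3 G#3 B3 | D3 F#3 B3 A3 C#4 | E3 G#3 C#4 B3 D4
Each cell is the previous one up a 2nd — so the unit is 5 notes.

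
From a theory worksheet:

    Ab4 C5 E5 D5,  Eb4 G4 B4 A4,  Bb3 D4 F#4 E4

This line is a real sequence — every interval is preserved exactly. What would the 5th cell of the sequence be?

Unit = 4 notes; the statements start on Ab4, Eb4, Bb3, moving down a 4th each time.
Extending down a 4th: F3 → C3.
So cell 5 is C3 E3 G#3 F#3.

C3 E3 G#3 F#3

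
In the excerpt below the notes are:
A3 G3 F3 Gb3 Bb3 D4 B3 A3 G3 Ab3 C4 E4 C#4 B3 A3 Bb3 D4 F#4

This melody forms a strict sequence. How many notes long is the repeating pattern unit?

Try groups of 6 (3 cells in 18 notes):
A3 G3 F3 Gb3 Bb3 D4 | B3 A3 G3 Ab3 C4 E4 | C#4 B3 A3 Bb3 D4 F#4
Every group is a transposition up a 2nd of the one before; no shorter unit works.

6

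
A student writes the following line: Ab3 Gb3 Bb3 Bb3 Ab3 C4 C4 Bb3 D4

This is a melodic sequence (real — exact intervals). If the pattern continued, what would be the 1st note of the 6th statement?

F#4

The unit is 3 notes. Position-1 pitches of the 3 shown cells: Ab3, Bb3, C4.
Extending up a 2nd: D4 → E4 → F#4.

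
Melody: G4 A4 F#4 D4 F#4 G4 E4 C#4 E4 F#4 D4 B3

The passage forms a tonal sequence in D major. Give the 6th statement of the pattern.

The 4-note cells begin on G4, F#4, E4 — each down a 2nd from the last.
Continuing the starts: D4 → C#4 → B3.
Statement 6 starts on B3 and keeps the same diatonic contour: B3 C#4 A3 F#3.

B3 C#4 A3 F#3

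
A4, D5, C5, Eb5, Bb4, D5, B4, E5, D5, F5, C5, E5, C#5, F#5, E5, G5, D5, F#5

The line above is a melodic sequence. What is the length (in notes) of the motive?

6

Try groups of 6 (3 cells in 18 notes):
A4 D5 C5 Eb5 Bb4 D5 | B4 E5 D5 F5 C5 E5 | C#5 F#5 E5 G5 D5 F#5
That's a consistent up a 2nd shift per cell, and no other grouping gives one.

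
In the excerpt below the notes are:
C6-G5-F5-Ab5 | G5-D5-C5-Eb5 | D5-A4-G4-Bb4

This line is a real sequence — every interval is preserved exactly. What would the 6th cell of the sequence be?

B3 F#3 E3 G3

Unit = 4 notes; the statements start on C6, G5, D5, moving down a 4th each time.
Continuing the starts: A4 → E4 → B3.
So cell 6 is B3 F#3 E3 G3.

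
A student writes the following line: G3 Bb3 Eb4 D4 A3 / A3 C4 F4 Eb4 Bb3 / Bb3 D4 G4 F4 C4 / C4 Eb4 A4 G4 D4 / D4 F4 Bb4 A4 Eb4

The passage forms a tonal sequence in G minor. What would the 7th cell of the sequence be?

Taking 5-note groups, the heads are G3, A3, Bb3, C4, D4: the pattern moves up a 2nd.
Continuing the starts: Eb4 → F4.
So cell 7 is F4 A4 D5 C5 G4.

F4 A4 D5 C5 G4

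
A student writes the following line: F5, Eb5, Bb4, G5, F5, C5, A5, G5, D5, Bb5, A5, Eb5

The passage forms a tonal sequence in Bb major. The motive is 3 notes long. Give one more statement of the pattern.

C6 Bb5 F5

The 3-note cells begin on F5, G5, A5, Bb5 — each up a 2nd from the last.
So cell 5 is C6 Bb5 F5.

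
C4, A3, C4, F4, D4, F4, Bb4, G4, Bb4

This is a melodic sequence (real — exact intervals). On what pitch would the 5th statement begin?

Ab5

With a 3-note motive the entries are C4, F4, Bb4, each up a 4th from the previous.
Continuing: Eb5 → Ab5. Statement 5 starts on Ab5.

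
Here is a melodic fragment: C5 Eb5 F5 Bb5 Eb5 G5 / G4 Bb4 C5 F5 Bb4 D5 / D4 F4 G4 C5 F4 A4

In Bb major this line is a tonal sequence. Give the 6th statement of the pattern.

Bb2 D3 Eb3 A3 D3 F3

The 6-note cells begin on C5, G4, D4 — each down a 4th from the last.
Carrying on: A3 → Eb3 → Bb2.
From Bb2 the diatonic shape gives Bb2 D3 Eb3 A3 D3 F3.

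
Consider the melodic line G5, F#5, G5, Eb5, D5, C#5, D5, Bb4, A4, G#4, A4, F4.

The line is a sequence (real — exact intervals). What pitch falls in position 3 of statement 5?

B3

With 4-note cells, note 3 of each statement runs G5, D5, A4.
Carrying that down a 4th forward: E4 → B3.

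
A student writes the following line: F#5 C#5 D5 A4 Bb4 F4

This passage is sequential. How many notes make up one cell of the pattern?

2

6 notes total. Splitting into 3 groups of 2:
F#5 C#5 | D5 A4 | Bb4 F4
Each cell is the previous one down a 3rd — so the unit is 2 notes.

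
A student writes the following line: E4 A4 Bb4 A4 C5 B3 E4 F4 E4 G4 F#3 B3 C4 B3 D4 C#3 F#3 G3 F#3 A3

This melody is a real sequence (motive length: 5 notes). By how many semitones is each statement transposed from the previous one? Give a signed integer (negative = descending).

-5

Taking 5-note groups, the heads are E4, B3, F#3, C#3: the pattern moves down a 4th.
E4 to B3 spans -5 semitones.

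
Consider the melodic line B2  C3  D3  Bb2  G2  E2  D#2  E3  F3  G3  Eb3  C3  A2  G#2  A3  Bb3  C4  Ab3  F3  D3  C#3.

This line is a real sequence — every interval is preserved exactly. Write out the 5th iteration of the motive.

Unit = 7 notes; the statements start on B2, E3, A3, moving up a 4th each time.
Continuing the starts: D4 → G4.
From G4 the exact shape gives G4 Ab4 Bb4 Gb4 Eb4 C4 B3.

G4 Ab4 Bb4 Gb4 Eb4 C4 B3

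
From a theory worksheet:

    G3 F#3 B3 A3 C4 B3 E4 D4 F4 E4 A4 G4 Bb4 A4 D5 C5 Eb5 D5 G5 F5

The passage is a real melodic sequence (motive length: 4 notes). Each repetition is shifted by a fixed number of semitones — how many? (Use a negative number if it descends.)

5

Taking 4-note groups, the heads are G3, C4, F4, Bb4, Eb5: the pattern moves up a 4th.
G3 to C4 spans +5 semitones.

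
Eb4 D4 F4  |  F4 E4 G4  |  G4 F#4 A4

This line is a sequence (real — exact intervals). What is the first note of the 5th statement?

B4

With a 3-note motive the entries are Eb4, F4, G4, each up a 2nd from the previous.
Continuing: A4 → B4. Statement 5 starts on B4.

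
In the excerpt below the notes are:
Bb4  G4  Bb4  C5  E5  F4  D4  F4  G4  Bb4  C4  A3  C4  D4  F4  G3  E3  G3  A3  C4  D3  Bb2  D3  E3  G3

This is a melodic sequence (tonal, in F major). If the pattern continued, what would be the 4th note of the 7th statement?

F2

Grouping in 5s, the 4th note of each cell is C5, G4, D4, A3, E3.
Carrying that down a 4th forward: Bb2 → F2.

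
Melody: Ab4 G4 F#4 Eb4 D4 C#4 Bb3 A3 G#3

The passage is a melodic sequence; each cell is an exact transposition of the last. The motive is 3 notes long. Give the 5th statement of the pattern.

Taking 3-note groups, the heads are Ab4, Eb4, Bb3: the pattern moves down a 4th.
Continuing the starts: F3 → C3.
So cell 5 is C3 B2 A#2.

C3 B2 A#2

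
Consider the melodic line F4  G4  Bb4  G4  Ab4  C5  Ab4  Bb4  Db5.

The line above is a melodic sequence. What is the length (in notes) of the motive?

There are 9 notes; a 3-note unit gives 3 cells:
F4 G4 Bb4 | G4 Ab4 C5 | Ab4 Bb4 Db5
Every group is a transposition up a 2nd of the one before; no shorter unit works.

3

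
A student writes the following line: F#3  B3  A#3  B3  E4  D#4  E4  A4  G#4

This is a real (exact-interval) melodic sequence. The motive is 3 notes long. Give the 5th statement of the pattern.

With a 3-note motive the entries are F#3, B3, E4, each up a 4th from the previous.
Extending up a 4th: A4 → D5.
Statement 5 starts on D5 and keeps the same exact contour: D5 G5 F#5.

D5 G5 F#5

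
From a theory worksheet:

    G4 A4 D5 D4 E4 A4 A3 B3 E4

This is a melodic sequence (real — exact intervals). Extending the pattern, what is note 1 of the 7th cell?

C#2

With 3-note cells, note 1 of each statement runs G4, D4, A3.
Each moves down a 4th. Continuing: E3 → B2 → F#2 → C#2.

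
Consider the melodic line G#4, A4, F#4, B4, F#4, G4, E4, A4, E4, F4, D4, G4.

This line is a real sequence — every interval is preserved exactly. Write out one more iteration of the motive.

Taking 4-note groups, the heads are G#4, F#4, E4: the pattern moves down a 2nd.
So cell 4 is D4 Eb4 C4 F4.

D4 Eb4 C4 F4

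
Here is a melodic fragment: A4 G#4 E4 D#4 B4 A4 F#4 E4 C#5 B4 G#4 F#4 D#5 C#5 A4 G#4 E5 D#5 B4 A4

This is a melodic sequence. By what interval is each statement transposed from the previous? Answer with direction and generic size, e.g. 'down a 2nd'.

up a 2nd

The 4-note cells begin on A4, B4, C#5, D#5, E5 — each up a 2nd from the last.
A4 to B4 is up a 2nd.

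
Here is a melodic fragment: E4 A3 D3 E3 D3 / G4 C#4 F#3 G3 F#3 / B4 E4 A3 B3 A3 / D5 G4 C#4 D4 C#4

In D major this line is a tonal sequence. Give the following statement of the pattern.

Unit = 5 notes; the statements start on E4, G4, B4, D5, moving up a 3rd each time.
From F#5 the diatonic shape gives F#5 B4 E4 F#4 E4.

F#5 B4 E4 F#4 E4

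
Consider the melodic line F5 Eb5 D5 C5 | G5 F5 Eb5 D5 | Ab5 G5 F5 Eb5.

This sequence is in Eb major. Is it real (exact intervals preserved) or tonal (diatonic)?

Every note is diatonic to Eb major.
Cell 1 has -1 semitones from note 2 to 3, but cell 2 has -2 — the interval quality changes while the contour stays the same, which is the hallmark of a tonal sequence.

tonal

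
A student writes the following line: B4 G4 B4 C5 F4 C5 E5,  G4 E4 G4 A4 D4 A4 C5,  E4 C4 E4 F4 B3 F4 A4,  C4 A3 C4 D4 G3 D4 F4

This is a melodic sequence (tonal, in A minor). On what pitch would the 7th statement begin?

Taking 7-note groups, the heads are B4, G4, E4, C4: the pattern moves down a 3rd.
Continuing: A3 → F3 → D3. Statement 7 starts on D3.

D3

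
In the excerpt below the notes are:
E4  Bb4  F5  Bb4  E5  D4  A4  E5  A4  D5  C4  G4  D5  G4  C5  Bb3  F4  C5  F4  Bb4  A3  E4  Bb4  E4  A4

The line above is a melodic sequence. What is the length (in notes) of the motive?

Try groups of 5 (5 cells in 25 notes):
E4 Bb4 F5 Bb4 E5 | D4 A4 E5 A4 D5 | C4 G4 D5 G4 C5 | Bb3 F4 C5 F4 Bb4 | A3 E4 Bb4 E4 A4
Every group is a transposition down a 2nd of the one before; no shorter unit works.

5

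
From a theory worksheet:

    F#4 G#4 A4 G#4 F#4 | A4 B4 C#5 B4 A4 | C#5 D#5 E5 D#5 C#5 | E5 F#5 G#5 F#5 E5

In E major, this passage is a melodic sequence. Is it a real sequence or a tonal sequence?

tonal

Every note is diatonic to E major.
Cell 1 has +1 semitones from note 2 to 3, but cell 2 has +2 — the interval quality changes while the contour stays the same, which is the hallmark of a tonal sequence.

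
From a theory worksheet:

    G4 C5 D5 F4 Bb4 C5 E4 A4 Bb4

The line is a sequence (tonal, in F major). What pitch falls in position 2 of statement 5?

With 3-note cells, note 2 of each statement runs C5, Bb4, A4.
Each moves down a 2nd. Continuing: G4 → F4.

F4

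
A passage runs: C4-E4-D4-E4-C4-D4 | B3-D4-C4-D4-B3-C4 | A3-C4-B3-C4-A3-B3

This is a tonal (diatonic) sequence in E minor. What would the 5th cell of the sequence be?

F#3 A3 G3 A3 F#3 G3

Taking 6-note groups, the heads are C4, B3, A3: the pattern moves down a 2nd.
Extending down a 2nd: G3 → F#3.
So cell 5 is F#3 A3 G3 A3 F#3 G3.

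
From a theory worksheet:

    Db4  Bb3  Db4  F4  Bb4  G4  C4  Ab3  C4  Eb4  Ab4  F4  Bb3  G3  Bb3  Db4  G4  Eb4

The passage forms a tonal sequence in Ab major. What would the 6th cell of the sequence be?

Unit = 6 notes; the statements start on Db4, C4, Bb3, moving down a 2nd each time.
Continuing the starts: Ab3 → G3 → F3.
From F3 the diatonic shape gives F3 Db3 F3 Ab3 Db4 Bb3.

F3 Db3 F3 Ab3 Db4 Bb3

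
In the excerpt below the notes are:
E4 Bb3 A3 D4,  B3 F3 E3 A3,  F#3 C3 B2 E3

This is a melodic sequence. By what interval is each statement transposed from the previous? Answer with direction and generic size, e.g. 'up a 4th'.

down a 4th

Unit = 4 notes; the statements start on E4, B3, F#3, moving down a 4th each time.
E4 to B3 is down a 4th.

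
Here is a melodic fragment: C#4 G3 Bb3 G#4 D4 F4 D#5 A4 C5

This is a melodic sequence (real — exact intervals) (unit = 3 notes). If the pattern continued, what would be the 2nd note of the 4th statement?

With 3-note cells, note 2 of each statement runs G3, D4, A4.
Each moves up a 5th; the next is E5.

E5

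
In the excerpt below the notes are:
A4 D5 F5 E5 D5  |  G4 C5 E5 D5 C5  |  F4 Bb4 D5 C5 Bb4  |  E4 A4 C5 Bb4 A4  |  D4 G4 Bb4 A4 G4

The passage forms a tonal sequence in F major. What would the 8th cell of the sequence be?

The 5-note cells begin on A4, G4, F4, E4, D4 — each down a 2nd from the last.
Extending down a 2nd: C4 → Bb3 → A3.
So cell 8 is A3 D4 F4 E4 D4.

A3 D4 F4 E4 D4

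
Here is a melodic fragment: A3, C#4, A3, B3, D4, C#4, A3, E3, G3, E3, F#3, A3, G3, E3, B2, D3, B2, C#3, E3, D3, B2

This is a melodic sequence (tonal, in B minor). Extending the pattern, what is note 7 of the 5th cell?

With 7-note cells, note 7 of each statement runs A3, E3, B2.
Carrying that down a 4th forward: F#2 → C#2.

C#2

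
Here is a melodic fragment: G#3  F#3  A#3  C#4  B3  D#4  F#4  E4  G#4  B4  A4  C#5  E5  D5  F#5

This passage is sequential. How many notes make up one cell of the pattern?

3

Try groups of 3 (5 cells in 15 notes):
G#3 F#3 A#3 | C#4 B3 D#4 | F#4 E4 G#4 | B4 A4 C#5 | E5 D5 F#5
Each cell is the previous one up a 4th — so the unit is 3 notes.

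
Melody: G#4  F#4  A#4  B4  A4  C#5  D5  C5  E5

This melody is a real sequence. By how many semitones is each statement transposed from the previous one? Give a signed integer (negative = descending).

With a 3-note motive the entries are G#4, B4, D5, each up a 3rd from the previous.
G#4→B4 is 71 − 68 = 3 semitones.

3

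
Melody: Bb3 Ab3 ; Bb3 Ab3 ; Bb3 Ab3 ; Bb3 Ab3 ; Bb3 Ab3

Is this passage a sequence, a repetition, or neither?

Each 2-note cell is identical (Bb3 Ab3), restated at the same pitch.

repetition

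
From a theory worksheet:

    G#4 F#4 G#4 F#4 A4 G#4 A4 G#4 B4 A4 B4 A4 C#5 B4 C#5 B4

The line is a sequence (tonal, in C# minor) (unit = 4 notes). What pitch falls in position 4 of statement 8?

With 4-note cells, note 4 of each statement runs F#4, G#4, A4, B4.
Each moves up a 2nd. Continuing: C#5 → D#5 → E5 → F#5.

F#5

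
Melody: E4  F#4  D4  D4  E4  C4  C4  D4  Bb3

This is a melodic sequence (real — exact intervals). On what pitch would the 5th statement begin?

The 3-note cells begin on E4, D4, C4 — each down a 2nd from the last.
Extending the heads down a 2nd: Bb3 → Ab3.

Ab3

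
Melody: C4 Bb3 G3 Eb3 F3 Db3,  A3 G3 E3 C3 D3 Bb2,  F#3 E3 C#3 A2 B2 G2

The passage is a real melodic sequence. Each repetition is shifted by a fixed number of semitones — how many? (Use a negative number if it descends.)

The 6-note cells begin on C4, A3, F#3 — each down a 3rd from the last.
Counting half-steps from C4 to A3: -3.

-3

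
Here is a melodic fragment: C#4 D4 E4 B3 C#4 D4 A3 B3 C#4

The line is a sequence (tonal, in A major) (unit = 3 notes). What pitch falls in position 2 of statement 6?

Grouping in 3s, the 2nd note of each cell is D4, C#4, B3.
Each moves down a 2nd. Continuing: A3 → G#3 → F#3.

F#3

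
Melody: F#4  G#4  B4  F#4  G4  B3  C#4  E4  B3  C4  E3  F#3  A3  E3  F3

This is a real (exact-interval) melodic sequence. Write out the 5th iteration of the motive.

D2 E2 G2 D2 Eb2

The 5-note cells begin on F#4, B3, E3 — each down a 5th from the last.
Carrying on: A2 → D2.
So cell 5 is D2 E2 G2 D2 Eb2.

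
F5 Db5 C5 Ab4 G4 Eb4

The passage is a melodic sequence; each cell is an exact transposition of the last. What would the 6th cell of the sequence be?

E3 C3

Taking 2-note groups, the heads are F5, C5, G4: the pattern moves down a 4th.
Carrying on: D4 → A3 → E3.
Statement 6 starts on E3 and keeps the same exact contour: E3 C3.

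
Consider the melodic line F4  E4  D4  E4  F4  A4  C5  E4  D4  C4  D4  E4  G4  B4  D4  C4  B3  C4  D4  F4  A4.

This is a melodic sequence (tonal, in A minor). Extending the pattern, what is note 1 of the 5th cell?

With 7-note cells, note 1 of each statement runs F4, E4, D4.
Each moves down a 2nd. Continuing: C4 → B3.

B3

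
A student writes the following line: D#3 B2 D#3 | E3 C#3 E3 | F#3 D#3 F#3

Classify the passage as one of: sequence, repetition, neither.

sequence

Each 3-note cell is the previous one transposed up a 2nd.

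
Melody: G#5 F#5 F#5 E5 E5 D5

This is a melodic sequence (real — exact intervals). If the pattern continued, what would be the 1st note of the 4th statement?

D5

With 2-note cells, note 1 of each statement runs G#5, F#5, E5.
Each moves down a 2nd; the next is D5.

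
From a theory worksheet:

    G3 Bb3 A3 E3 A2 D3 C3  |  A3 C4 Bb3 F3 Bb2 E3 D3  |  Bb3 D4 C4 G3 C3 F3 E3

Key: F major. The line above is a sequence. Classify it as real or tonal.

tonal

Every note is diatonic to F major.
Cell 1 has -1 semitones from note 2 to 3, but cell 2 has -2 — the interval quality changes while the contour stays the same, which is the hallmark of a tonal sequence.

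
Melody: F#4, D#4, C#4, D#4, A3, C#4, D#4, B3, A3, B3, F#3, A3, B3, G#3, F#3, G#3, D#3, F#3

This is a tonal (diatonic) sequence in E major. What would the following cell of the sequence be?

Unit = 6 notes; the statements start on F#4, D#4, B3, moving down a 3rd each time.
Statement 4 starts on G#3 and keeps the same diatonic contour: G#3 E3 D#3 E3 B2 D#3.

G#3 E3 D#3 E3 B2 D#3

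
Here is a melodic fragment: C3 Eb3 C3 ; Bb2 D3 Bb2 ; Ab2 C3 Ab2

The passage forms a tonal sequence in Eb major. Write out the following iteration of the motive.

With a 3-note motive the entries are C3, Bb2, Ab2, each down a 2nd from the previous.
So cell 4 is G2 Bb2 G2.

G2 Bb2 G2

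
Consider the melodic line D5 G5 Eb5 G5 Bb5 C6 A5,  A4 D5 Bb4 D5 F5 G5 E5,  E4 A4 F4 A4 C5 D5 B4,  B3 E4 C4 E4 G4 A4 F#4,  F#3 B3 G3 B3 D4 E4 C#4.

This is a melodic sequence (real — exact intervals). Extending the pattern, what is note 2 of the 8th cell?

With 7-note cells, note 2 of each statement runs G5, D5, A4, E4, B3.
Carrying that down a 4th forward: F#3 → C#3 → G#2.

G#2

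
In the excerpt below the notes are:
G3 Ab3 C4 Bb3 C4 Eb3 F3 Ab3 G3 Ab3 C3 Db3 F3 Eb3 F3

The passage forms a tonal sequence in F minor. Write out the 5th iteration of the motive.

F2 G2 Bb2 Ab2 Bb2

Unit = 5 notes; the statements start on G3, Eb3, C3, moving down a 3rd each time.
Extending down a 3rd: Ab2 → F2.
So cell 5 is F2 G2 Bb2 Ab2 Bb2.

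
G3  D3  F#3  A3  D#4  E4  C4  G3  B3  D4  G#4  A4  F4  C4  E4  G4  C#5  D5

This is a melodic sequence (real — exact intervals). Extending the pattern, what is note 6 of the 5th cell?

C6

With 6-note cells, note 6 of each statement runs E4, A4, D5.
Extending up a 4th: G5 → C6.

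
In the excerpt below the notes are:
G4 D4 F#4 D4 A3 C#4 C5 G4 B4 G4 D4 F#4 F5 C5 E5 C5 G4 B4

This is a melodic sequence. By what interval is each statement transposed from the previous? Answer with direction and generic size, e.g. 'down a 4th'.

up a 4th

With a 6-note motive the entries are G4, C5, F5, each up a 4th from the previous.
G4 to C5 is up a 4th.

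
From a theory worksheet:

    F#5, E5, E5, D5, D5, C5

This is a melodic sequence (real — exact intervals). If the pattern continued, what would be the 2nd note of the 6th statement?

Grouping in 2s, the 2nd note of each cell is E5, D5, C5.
Extending down a 2nd: Bb4 → Ab4 → Gb4.

Gb4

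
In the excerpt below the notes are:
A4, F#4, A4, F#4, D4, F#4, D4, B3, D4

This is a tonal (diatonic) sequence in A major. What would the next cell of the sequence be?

Taking 3-note groups, the heads are A4, F#4, D4: the pattern moves down a 3rd.
From B3 the diatonic shape gives B3 G#3 B3.

B3 G#3 B3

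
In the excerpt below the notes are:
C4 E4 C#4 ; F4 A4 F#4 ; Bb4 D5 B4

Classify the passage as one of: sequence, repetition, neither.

sequence

Each 3-note cell is the previous one transposed up a 4th.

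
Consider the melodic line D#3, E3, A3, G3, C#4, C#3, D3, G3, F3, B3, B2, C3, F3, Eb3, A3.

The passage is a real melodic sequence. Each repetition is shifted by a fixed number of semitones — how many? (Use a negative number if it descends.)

-2

Unit = 5 notes; the statements start on D#3, C#3, B2, moving down a 2nd each time.
D#3 to C#3 spans -2 semitones.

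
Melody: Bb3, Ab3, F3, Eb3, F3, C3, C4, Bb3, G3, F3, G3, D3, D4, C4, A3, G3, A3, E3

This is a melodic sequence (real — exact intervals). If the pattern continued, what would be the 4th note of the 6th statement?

C#4

The unit is 6 notes. Position-4 pitches of the 3 shown cells: Eb3, F3, G3.
Each moves up a 2nd. Continuing: A3 → B3 → C#4.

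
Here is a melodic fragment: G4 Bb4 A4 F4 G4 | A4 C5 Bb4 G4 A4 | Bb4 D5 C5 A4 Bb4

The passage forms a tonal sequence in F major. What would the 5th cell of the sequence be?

The 5-note cells begin on G4, A4, Bb4 — each up a 2nd from the last.
Continuing the starts: C5 → D5.
From D5 the diatonic shape gives D5 F5 E5 C5 D5.

D5 F5 E5 C5 D5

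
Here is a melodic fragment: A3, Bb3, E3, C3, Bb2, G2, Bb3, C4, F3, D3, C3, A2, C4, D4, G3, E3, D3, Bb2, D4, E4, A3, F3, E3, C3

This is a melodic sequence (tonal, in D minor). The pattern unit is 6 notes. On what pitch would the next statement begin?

E4

Taking 6-note groups, the heads are A3, Bb3, C4, D4: the pattern moves up a 2nd.
The next head, up a 2nd from D4, is E4.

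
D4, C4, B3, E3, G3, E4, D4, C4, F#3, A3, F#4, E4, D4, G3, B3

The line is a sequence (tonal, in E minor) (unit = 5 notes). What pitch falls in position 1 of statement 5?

The unit is 5 notes. Position-1 pitches of the 3 shown cells: D4, E4, F#4.
Extending up a 2nd: G4 → A4.

A4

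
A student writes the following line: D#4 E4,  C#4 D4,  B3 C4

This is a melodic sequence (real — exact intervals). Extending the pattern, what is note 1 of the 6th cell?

F3

Grouping in 2s, the 1st note of each cell is D#4, C#4, B3.
Extending down a 2nd: A3 → G3 → F3.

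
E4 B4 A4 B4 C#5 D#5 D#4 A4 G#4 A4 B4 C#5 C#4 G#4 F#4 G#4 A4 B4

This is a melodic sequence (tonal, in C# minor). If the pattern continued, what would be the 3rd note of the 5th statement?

Grouping in 6s, the 3rd note of each cell is A4, G#4, F#4.
Each moves down a 2nd. Continuing: E4 → D#4.

D#4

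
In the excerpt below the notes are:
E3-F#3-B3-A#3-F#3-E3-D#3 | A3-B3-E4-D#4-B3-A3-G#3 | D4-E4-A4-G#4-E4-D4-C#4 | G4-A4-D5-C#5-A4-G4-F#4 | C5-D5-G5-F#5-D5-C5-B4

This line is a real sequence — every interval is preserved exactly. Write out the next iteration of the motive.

With a 7-note motive the entries are E3, A3, D4, G4, C5, each up a 4th from the previous.
From F5 the exact shape gives F5 G5 C6 B5 G5 F5 E5.

F5 G5 C6 B5 G5 F5 E5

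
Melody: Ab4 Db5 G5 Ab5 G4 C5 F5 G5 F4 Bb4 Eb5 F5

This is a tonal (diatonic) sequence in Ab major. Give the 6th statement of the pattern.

C4 F4 Bb4 C5

Unit = 4 notes; the statements start on Ab4, G4, F4, moving down a 2nd each time.
Extending down a 2nd: Eb4 → Db4 → C4.
So cell 6 is C4 F4 Bb4 C5.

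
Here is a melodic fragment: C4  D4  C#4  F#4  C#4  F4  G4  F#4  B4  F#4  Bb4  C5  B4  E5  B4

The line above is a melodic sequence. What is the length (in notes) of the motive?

5

There are 15 notes; a 5-note unit gives 3 cells:
C4 D4 C#4 F#4 C#4 | F4 G4 F#4 B4 F#4 | Bb4 C5 B4 E5 B4
That's a consistent up a 4th shift per cell, and no other grouping gives one.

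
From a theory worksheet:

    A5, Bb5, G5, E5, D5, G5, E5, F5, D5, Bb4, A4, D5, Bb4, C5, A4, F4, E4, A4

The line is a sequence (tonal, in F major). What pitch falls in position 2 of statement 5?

D4

Grouping in 6s, the 2nd note of each cell is Bb5, F5, C5.
Extending down a 4th: G4 → D4.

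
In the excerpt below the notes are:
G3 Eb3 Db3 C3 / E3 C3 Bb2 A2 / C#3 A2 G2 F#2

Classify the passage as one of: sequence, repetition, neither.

Each 4-note cell is the previous one transposed down a 3rd.

sequence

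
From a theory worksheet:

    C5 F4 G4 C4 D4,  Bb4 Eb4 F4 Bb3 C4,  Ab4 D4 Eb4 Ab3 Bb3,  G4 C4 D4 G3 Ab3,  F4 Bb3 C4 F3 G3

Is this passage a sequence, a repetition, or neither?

sequence

Each 5-note cell is the previous one transposed down a 2nd.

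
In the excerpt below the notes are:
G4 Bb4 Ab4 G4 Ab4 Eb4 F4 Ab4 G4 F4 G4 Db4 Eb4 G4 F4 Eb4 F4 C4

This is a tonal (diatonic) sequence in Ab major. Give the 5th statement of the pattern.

C4 Eb4 Db4 C4 Db4 Ab3

The 6-note cells begin on G4, F4, Eb4 — each down a 2nd from the last.
Continuing the starts: Db4 → C4.
So cell 5 is C4 Eb4 Db4 C4 Db4 Ab3.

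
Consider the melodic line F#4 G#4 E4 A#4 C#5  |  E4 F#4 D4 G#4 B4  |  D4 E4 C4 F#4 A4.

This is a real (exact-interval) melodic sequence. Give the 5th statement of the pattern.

Bb3 C4 Ab3 D4 F4

With a 5-note motive the entries are F#4, E4, D4, each down a 2nd from the previous.
Extending down a 2nd: C4 → Bb3.
Statement 5 starts on Bb3 and keeps the same exact contour: Bb3 C4 Ab3 D4 F4.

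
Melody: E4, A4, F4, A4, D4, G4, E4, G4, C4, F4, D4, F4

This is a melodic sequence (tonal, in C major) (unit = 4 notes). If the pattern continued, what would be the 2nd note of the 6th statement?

Grouping in 4s, the 2nd note of each cell is A4, G4, F4.
Extending down a 2nd: E4 → D4 → C4.

C4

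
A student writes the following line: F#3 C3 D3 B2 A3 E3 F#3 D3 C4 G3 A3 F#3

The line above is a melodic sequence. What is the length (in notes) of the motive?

There are 12 notes; a 4-note unit gives 3 cells:
F#3 C3 D3 B2 | A3 E3 F#3 D3 | C4 G3 A3 F#3
That's a consistent up a 3rd shift per cell, and no other grouping gives one.

4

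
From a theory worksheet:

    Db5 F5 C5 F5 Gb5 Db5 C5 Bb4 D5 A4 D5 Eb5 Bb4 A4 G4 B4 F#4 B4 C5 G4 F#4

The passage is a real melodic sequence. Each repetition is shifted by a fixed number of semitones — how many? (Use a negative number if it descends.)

Unit = 7 notes; the statements start on Db5, Bb4, G4, moving down a 3rd each time.
Db5→Bb4 is 70 − 73 = -3 semitones.

-3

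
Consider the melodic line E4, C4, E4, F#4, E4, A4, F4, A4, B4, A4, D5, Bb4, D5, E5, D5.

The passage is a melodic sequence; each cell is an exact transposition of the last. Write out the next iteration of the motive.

G5 Eb5 G5 A5 G5

Unit = 5 notes; the statements start on E4, A4, D5, moving up a 4th each time.
From G5 the exact shape gives G5 Eb5 G5 A5 G5.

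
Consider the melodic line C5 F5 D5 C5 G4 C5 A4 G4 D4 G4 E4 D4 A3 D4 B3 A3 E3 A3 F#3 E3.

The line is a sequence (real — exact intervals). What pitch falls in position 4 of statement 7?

F#2

Grouping in 4s, the 4th note of each cell is C5, G4, D4, A3, E3.
Each moves down a 4th. Continuing: B2 → F#2.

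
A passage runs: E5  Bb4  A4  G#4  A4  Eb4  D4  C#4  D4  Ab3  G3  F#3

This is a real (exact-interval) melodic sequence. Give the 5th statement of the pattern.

Taking 4-note groups, the heads are E5, A4, D4: the pattern moves down a 5th.
Carrying on: G3 → C3.
From C3 the exact shape gives C3 Gb2 F2 E2.

C3 Gb2 F2 E2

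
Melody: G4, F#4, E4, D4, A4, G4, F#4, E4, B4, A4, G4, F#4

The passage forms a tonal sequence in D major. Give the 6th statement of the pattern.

Taking 4-note groups, the heads are G4, A4, B4: the pattern moves up a 2nd.
Carrying on: C#5 → D5 → E5.
Statement 6 starts on E5 and keeps the same diatonic contour: E5 D5 C#5 B4.

E5 D5 C#5 B4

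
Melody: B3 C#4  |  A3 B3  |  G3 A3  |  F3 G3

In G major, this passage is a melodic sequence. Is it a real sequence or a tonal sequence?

Each cell has the same semitone pattern (2,) — intervals are preserved exactly.
And C#4 lies outside G major, so the sequence is real rather than tonal.

real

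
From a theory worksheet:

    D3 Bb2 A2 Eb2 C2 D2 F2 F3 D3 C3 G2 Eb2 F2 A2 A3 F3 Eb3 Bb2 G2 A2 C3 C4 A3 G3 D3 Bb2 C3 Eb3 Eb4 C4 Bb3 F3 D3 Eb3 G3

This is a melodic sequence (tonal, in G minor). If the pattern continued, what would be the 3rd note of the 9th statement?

C5

Grouping in 7s, the 3rd note of each cell is A2, C3, Eb3, G3, Bb3.
Each moves up a 3rd. Continuing: D4 → F4 → A4 → C5.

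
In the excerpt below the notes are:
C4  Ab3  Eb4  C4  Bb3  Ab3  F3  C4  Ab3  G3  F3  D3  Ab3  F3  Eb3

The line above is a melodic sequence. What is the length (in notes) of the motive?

5

There are 15 notes; a 5-note unit gives 3 cells:
C4 Ab3 Eb4 C4 Bb3 | Ab3 F3 C4 Ab3 G3 | F3 D3 Ab3 F3 Eb3
Each cell is the previous one down a 3rd — so the unit is 5 notes.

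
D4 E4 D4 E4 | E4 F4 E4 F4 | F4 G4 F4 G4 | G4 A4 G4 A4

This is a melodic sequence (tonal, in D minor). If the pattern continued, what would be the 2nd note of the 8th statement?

With 4-note cells, note 2 of each statement runs E4, F4, G4, A4.
Each moves up a 2nd. Continuing: Bb4 → C5 → D5 → E5.

E5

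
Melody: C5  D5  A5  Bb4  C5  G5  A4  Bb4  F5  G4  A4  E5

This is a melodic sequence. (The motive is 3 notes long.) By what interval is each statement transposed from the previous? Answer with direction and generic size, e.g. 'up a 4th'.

down a 2nd

Unit = 3 notes; the statements start on C5, Bb4, A4, G4, moving down a 2nd each time.
From C5 to Bb4: down a 2nd.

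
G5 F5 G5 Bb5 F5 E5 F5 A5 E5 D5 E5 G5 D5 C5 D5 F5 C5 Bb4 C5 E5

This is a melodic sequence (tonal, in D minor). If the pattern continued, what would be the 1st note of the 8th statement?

Grouping in 4s, the 1st note of each cell is G5, F5, E5, D5, C5.
Each moves down a 2nd. Continuing: Bb4 → A4 → G4.

G4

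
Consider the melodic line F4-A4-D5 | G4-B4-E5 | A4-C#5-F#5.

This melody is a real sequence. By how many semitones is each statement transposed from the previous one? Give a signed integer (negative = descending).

2

With a 3-note motive the entries are F4, G4, A4, each up a 2nd from the previous.
F4→G4 is 67 − 65 = 2 semitones.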